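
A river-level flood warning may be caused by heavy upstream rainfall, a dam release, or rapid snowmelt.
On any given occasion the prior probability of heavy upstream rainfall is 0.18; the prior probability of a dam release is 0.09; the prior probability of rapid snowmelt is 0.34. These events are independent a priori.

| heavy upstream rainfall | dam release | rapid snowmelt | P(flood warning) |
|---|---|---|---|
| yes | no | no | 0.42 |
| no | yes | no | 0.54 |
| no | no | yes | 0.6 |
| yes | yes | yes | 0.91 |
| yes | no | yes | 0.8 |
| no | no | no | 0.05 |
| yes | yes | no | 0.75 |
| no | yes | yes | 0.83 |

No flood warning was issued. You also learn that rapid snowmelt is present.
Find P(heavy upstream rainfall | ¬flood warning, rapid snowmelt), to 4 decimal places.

P(¬flood warning | rapid snowmelt) = 0.4*0.82*0.91 + 0.17*0.82*0.09 + 0.2*0.18*0.91 + 0.09*0.18*0.09 = 0.298480 + 0.012546 + 0.032760 + 0.001458 = 0.345244
The heavy upstream rainfall-present share is 0.032760 + 0.001458 = 0.034218.
P(heavy upstream rainfall | ¬flood warning, rapid snowmelt) = 0.034218 / 0.345244 ≈ 0.0991

P(heavy upstream rainfall | ¬flood warning, rapid snowmelt) ≈ 0.0991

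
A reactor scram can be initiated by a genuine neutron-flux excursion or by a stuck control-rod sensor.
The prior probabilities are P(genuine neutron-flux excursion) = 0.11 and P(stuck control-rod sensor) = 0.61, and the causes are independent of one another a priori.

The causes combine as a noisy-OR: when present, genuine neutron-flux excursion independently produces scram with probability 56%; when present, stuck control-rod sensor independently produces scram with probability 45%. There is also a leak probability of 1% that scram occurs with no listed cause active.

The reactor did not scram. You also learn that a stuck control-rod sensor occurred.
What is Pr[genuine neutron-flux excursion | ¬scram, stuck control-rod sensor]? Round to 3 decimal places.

Under noisy-OR, P(scram | causes) = 1 − (1−0.01)·∏(1−qᵢ) over the active causes.
P(¬scram | stuck control-rod sensor) = 0.5445×0.89 + 0.23958×0.11 = 0.484605 + 0.026354 = 0.510959
Of this, 0.026354 comes from 0.23958×0.11 (the genuine neutron-flux excursion=true cases).
P(genuine neutron-flux excursion | ¬scram, stuck control-rod sensor) = 0.026354 / 0.510959 ≈ 0.052

Pr[genuine neutron-flux excursion | ¬scram, stuck control-rod sensor] ≈ 0.052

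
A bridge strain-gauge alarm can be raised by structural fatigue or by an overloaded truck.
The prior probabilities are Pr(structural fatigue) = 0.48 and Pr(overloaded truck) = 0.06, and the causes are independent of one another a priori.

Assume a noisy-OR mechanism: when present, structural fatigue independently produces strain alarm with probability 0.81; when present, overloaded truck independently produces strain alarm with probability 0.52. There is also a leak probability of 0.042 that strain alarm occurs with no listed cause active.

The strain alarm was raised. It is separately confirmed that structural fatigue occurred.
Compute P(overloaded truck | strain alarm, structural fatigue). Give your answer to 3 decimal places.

Under noisy-OR, P(strain alarm | causes) = 1 − (1−0.042)·∏(1−qᵢ) over the active causes.
Weight on overloaded truck=true, given the evidence: 0.91263×0.06 = 0.054758
The normalizing constant is 0.81798×0.94 + 0.91263×0.06 = 0.823659
Posterior = 0.054758 / 0.823659 ≈ 0.066

P(overloaded truck | strain alarm, structural fatigue) ≈ 0.066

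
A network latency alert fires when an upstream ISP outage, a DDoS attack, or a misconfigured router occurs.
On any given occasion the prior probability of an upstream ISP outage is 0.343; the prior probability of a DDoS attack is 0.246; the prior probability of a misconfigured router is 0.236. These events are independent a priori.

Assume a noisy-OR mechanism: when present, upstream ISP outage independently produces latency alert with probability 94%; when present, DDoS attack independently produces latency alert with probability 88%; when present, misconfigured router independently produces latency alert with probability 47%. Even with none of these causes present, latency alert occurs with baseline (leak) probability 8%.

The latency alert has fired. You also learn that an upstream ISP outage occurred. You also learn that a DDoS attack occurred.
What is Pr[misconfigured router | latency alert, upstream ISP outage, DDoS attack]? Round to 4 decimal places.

Under noisy-OR, P(latency alert | causes) = 1 − (1−0.08)·∏(1−qᵢ) over the active causes.
For the numerator, keep only misconfigured router=true terms: 0.996489*0.236 = 0.235171
Denominator P(latency alert | upstream ISP outage, DDoS attack): 0.993376*0.764 + 0.996489*0.236 = 0.994110
P(misconfigured router | latency alert, upstream ISP outage, DDoS attack) = 0.235171/0.994110 ≈ 0.2366

Pr[misconfigured router | latency alert, upstream ISP outage, DDoS attack] ≈ 0.2366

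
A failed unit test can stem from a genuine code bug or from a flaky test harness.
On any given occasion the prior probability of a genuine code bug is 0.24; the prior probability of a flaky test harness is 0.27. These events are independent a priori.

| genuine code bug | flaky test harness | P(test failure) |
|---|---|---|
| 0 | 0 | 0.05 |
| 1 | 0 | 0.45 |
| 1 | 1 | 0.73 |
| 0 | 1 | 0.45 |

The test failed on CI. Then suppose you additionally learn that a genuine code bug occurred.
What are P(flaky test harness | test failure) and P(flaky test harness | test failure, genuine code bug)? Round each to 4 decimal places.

P(flaky test harness | test failure) ≈ 0.5671; P(flaky test harness | test failure, genuine code bug) ≈ 0.3750

P(test failure) = 0.05×0.76×0.73 + 0.45×0.76×0.27 + 0.45×0.24×0.73 + 0.73×0.24×0.27 = 0.027740 + 0.092340 + 0.078840 + 0.047304 = 0.246224
Restricting to configurations with flaky test harness present: 0.092340 + 0.047304 = 0.139644.
P(flaky test harness | test failure) = 0.139644 / 0.246224 ≈ 0.5671

With the extra evidence:
Sum P(test failure|·) weighted by the priors over both values of flaky test harness:
  P(test failure | genuine code bug) = 0.45*0.73 + 0.73*0.27
        = 0.328500 + 0.197100 = 0.525600
The terms with flaky test harness present sum to 0.197100, so
  P(flaky test harness | test failure, genuine code bug) = 0.197100 / 0.525600 ≈ 0.3750
This is intercausal reasoning (explaining away): once genuine code bug accounts for the test failure, flaky test harness becomes less likely.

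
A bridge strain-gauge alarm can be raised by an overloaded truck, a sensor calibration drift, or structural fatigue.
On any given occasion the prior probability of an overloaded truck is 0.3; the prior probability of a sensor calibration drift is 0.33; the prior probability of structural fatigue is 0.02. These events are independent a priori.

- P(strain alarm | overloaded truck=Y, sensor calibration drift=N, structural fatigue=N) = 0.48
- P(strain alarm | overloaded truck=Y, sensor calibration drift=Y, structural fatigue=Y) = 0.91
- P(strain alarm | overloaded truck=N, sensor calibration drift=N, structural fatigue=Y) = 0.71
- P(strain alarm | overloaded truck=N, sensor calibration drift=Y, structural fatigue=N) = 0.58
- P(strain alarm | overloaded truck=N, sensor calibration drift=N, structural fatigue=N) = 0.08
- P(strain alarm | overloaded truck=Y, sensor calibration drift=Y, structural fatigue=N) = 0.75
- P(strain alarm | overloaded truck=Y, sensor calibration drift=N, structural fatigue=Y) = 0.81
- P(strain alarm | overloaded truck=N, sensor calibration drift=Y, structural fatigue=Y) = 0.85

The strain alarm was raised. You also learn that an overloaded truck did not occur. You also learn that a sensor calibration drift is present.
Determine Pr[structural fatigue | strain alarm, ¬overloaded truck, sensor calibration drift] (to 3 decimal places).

Pr[structural fatigue | strain alarm, ¬overloaded truck, sensor calibration drift] ≈ 0.029

Numerator (weight on configurations with structural fatigue): 0.85·0.02 = 0.017000
Normalizer over all consistent configurations: 0.58·0.98 + 0.85·0.02 = 0.585400
Posterior = 0.017000 / 0.585400 ≈ 0.029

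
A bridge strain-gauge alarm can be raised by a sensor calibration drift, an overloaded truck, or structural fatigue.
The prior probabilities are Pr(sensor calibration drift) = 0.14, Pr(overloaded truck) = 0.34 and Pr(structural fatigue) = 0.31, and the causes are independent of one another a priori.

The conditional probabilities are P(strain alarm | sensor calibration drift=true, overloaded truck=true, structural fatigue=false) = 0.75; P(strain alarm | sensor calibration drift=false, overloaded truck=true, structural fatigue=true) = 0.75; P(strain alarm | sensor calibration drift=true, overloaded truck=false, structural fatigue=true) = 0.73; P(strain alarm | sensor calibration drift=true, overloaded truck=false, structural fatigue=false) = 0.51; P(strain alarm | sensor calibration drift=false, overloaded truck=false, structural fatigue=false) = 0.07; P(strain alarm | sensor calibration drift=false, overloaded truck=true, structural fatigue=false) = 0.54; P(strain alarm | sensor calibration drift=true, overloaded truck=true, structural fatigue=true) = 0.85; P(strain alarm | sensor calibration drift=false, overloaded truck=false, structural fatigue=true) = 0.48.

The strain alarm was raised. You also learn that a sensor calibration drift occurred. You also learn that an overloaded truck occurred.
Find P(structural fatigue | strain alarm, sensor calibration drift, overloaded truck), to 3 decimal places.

P(structural fatigue | strain alarm, sensor calibration drift, overloaded truck) ≈ 0.337

For the numerator, keep only structural fatigue=true terms: 0.85×0.31 = 0.263500
Normalizer over all consistent configurations: 0.75×0.69 + 0.85×0.31 = 0.781000
Posterior = 0.263500 / 0.781000 ≈ 0.337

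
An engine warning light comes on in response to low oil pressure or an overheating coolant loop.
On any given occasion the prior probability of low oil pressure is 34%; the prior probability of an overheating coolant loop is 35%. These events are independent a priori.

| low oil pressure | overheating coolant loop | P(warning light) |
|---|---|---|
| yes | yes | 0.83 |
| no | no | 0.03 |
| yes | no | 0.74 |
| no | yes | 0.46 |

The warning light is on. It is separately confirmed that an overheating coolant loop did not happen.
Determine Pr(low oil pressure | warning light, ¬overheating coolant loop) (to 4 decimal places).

P(warning light | ¬overheating coolant loop) = 0.03·0.66 + 0.74·0.34 = 0.019800 + 0.251600 = 0.271400
Restricting to configurations with low oil pressure present: 0.74·0.34 = 0.251600.
So P(low oil pressure | warning light, ¬overheating coolant loop) = 0.251600/0.271400 ≈ 0.9270.

Pr(low oil pressure | warning light, ¬overheating coolant loop) ≈ 0.9270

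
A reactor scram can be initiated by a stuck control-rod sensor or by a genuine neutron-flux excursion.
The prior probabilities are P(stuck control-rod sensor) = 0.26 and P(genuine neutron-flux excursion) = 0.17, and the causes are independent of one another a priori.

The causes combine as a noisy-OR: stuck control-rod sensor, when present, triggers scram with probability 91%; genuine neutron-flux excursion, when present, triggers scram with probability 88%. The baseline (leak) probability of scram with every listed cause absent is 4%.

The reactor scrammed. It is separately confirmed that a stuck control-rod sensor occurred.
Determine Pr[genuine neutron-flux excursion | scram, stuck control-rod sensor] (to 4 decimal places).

Under noisy-OR, P(scram | causes) = 1 − (1−0.04)·∏(1−qᵢ) over the active causes.
By total probability over both values of genuine neutron-flux excursion:
  P(scram | stuck control-rod sensor) = 0.9136×0.83 + 0.989632×0.17
        = 0.758288 + 0.168237 = 0.926525
Keeping only the genuine neutron-flux excursion-present terms gives 0.168237, so
  P(genuine neutron-flux excursion | scram, stuck control-rod sensor) = 0.168237 / 0.926525 ≈ 0.1816

Pr[genuine neutron-flux excursion | scram, stuck control-rod sensor] ≈ 0.1816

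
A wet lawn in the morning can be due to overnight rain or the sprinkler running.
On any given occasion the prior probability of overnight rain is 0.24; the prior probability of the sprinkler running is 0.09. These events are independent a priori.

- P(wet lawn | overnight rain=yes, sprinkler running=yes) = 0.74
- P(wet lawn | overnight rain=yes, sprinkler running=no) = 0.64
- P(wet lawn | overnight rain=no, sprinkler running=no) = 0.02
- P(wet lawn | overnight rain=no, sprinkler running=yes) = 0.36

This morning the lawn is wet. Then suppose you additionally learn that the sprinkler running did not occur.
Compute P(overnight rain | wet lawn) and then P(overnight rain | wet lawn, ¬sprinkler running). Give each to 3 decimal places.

P(overnight rain | wet lawn) ≈ 0.802; P(overnight rain | wet lawn, ¬sprinkler running) ≈ 0.910

P(wet lawn) = 0.02·0.76·0.91 + 0.36·0.76·0.09 + 0.64·0.24·0.91 + 0.74·0.24·0.09 = 0.013832 + 0.024624 + 0.139776 + 0.015984 = 0.194216
The overnight rain-present share is 0.139776 + 0.015984 = 0.155760.
P(overnight rain | wet lawn) = 0.155760 / 0.194216 ≈ 0.802

Now also conditioning on sprinkler running≠true:
For the numerator, keep only overnight rain=true terms: 0.64·0.24 = 0.153600
The normalizing constant is 0.02·0.76 + 0.64·0.24 = 0.168800
Posterior = 0.153600 / 0.168800 ≈ 0.910
With sprinkler running excluded, overnight rain must carry more of the explanatory weight for the wet lawn.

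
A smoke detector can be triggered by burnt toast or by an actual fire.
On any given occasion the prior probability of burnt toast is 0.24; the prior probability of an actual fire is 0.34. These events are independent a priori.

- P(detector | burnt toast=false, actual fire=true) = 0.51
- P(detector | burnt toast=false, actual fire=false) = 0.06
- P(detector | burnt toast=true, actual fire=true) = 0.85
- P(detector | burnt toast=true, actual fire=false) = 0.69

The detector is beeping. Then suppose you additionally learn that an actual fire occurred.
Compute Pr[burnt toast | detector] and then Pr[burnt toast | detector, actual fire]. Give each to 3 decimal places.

Pr[burnt toast | detector] ≈ 0.525; Pr[burnt toast | detector, actual fire] ≈ 0.345

P(detector) = 0.06·0.76·0.66 + 0.51·0.76·0.34 + 0.69·0.24·0.66 + 0.85·0.24·0.34 = 0.030096 + 0.131784 + 0.109296 + 0.069360 = 0.340536
Restricting to configurations with burnt toast present: 0.109296 + 0.069360 = 0.178656.
P(burnt toast | detector) = 0.178656 / 0.340536 ≈ 0.525

Now condition on the additional information:
Sum P(detector|·) weighted by the priors over both values of burnt toast:
  P(detector | actual fire) = 0.51·0.76 + 0.85·0.24
        = 0.387600 + 0.204000 = 0.591600
Configurations with burnt toast contribute 0.204000, so
  P(burnt toast | detector, actual fire) = 0.204000 / 0.591600 ≈ 0.345
— actual fire explains away the evidence for burnt toast.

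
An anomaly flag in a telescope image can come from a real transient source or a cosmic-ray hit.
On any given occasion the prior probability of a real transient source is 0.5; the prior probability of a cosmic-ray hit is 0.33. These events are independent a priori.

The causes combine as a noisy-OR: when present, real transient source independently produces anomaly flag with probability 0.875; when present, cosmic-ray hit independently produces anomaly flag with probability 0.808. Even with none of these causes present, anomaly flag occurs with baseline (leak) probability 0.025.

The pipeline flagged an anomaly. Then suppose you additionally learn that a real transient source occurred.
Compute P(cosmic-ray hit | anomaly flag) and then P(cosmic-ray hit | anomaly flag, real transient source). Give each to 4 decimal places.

Under noisy-OR, P(anomaly flag | causes) = 1 − (1−0.025)·∏(1−qᵢ) over the active causes.
Numerator (weight on configurations with cosmic-ray hit): 0.134112 + 0.161139 = 0.295251
The normalizing constant is 0.025·0.5·0.67 + 0.8128·0.5·0.33 + 0.878125·0.5·0.67 + 0.9766·0.5·0.33 = 0.597798
P(cosmic-ray hit | anomaly flag) = 0.295251/0.597798 ≈ 0.4939

With the extra evidence:
Numerator (weight on configurations with cosmic-ray hit): 0.9766*0.33 = 0.322278
Denominator P(anomaly flag | real transient source): 0.878125*0.67 + 0.9766*0.33 = 0.910622
P(cosmic-ray hit | anomaly flag, real transient source) = 0.322278/0.910622 ≈ 0.3539

P(cosmic-ray hit | anomaly flag) ≈ 0.4939; P(cosmic-ray hit | anomaly flag, real transient source) ≈ 0.3539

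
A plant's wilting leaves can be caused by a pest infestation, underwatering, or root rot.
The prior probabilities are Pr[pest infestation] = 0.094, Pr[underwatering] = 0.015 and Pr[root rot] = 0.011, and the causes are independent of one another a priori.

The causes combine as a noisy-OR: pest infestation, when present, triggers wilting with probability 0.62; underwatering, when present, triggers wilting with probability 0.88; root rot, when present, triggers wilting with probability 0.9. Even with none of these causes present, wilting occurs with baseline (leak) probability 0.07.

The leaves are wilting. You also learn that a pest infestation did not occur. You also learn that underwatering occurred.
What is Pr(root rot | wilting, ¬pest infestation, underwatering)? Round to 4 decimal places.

Pr(root rot | wilting, ¬pest infestation, underwatering) ≈ 0.0122

Under noisy-OR, P(wilting | causes) = 1 − (1−0.07)·∏(1−qᵢ) over the active causes.
For the numerator, keep only root rot=true terms: 0.98884·0.011 = 0.010877
Denominator P(wilting | ¬pest infestation, underwatering): 0.8884·0.989 + 0.98884·0.011 = 0.889505
Posterior = 0.010877 / 0.889505 ≈ 0.0122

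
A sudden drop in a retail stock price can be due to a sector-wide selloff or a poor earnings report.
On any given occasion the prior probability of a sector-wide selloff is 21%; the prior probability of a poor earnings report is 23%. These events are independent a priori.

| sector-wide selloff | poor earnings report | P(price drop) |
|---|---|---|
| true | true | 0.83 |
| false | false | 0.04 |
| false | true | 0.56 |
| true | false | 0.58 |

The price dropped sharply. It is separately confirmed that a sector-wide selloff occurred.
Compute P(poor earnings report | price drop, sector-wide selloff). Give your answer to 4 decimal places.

P(poor earnings report | price drop, sector-wide selloff) ≈ 0.2995

P(price drop | sector-wide selloff) = 0.58·0.77 + 0.83·0.23 = 0.446600 + 0.190900 = 0.637500
Restricting to configurations with poor earnings report present: 0.83·0.23 = 0.190900.
So P(poor earnings report | price drop, sector-wide selloff) = 0.190900/0.637500 ≈ 0.2995.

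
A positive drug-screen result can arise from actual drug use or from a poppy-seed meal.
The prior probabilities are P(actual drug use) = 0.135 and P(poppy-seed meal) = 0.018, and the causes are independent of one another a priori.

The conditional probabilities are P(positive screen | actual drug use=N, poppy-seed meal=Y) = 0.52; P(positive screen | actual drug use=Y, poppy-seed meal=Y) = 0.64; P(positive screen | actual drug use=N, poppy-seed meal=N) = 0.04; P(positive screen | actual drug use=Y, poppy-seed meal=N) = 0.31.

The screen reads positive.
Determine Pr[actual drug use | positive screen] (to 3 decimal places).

Pr[actual drug use | positive screen] ≈ 0.503

P(positive screen) = 0.04×0.865×0.982 + 0.52×0.865×0.018 + 0.31×0.135×0.982 + 0.64×0.135×0.018 = 0.033977 + 0.008096 + 0.041097 + 0.001555 = 0.084725
The actual drug use-present share is 0.041097 + 0.001555 = 0.042652.
P(actual drug use | positive screen) = 0.042652 / 0.084725 ≈ 0.503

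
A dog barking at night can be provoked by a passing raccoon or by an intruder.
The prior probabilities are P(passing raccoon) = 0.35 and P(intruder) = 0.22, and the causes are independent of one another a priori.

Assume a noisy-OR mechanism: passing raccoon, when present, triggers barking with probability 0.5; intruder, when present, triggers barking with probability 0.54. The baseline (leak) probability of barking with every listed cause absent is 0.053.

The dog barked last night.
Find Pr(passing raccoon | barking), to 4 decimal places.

Pr(passing raccoon | barking) ≈ 0.6547

Under noisy-OR, P(barking | causes) = 1 − (1−0.053)·∏(1−qᵢ) over the active causes.
P(barking) = 0.053·0.65·0.78 + 0.56438·0.65·0.22 + 0.5265·0.35·0.78 + 0.78219·0.35·0.22 = 0.026871 + 0.080706 + 0.143734 + 0.060229 = 0.311540
The passing raccoon-present share is 0.143734 + 0.060229 = 0.203963.
P(passing raccoon | barking) = 0.203963 / 0.311540 ≈ 0.6547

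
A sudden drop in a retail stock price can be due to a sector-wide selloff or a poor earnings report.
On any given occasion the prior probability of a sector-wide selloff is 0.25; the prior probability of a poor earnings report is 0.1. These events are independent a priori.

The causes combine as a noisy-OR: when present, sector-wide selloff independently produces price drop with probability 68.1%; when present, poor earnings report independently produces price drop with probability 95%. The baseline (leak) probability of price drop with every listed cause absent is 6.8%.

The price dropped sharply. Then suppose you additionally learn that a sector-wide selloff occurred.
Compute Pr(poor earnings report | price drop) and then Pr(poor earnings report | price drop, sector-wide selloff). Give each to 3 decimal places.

Under noisy-OR, P(price drop | causes) = 1 − (1−0.068)·∏(1−qᵢ) over the active causes.
P(price drop) = 0.068*0.75*0.9 + 0.9534*0.75*0.1 + 0.702692*0.25*0.9 + 0.985135*0.25*0.1 = 0.045900 + 0.071505 + 0.158106 + 0.024628 = 0.300139
Restricting to configurations with poor earnings report present: 0.071505 + 0.024628 = 0.096133.
Hence the posterior is 0.096133/0.300139 ≈ 0.320.

With the extra evidence:
P(price drop | sector-wide selloff) = 0.702692*0.9 + 0.985135*0.1 = 0.632423 + 0.098514 = 0.730937
Restricting to configurations with poor earnings report present: 0.985135*0.1 = 0.098514.
P(poor earnings report | price drop, sector-wide selloff) = 0.098514 / 0.730937 ≈ 0.135
The drop from 0.320 to 0.135 is the explaining-away (discounting) effect.

Pr(poor earnings report | price drop) ≈ 0.320; Pr(poor earnings report | price drop, sector-wide selloff) ≈ 0.135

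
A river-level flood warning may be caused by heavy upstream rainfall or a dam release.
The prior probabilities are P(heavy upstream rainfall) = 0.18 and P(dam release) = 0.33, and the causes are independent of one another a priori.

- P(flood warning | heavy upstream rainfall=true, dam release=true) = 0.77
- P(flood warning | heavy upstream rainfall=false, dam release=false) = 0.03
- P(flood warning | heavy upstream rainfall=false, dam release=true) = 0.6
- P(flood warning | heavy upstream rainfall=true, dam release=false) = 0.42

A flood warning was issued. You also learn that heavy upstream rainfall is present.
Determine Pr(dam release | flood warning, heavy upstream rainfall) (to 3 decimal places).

Pr(dam release | flood warning, heavy upstream rainfall) ≈ 0.475

For the numerator, keep only dam release=true terms: 0.77·0.33 = 0.254100
Normalizer over all consistent configurations: 0.42·0.67 + 0.77·0.33 = 0.535500
Posterior = 0.254100 / 0.535500 ≈ 0.475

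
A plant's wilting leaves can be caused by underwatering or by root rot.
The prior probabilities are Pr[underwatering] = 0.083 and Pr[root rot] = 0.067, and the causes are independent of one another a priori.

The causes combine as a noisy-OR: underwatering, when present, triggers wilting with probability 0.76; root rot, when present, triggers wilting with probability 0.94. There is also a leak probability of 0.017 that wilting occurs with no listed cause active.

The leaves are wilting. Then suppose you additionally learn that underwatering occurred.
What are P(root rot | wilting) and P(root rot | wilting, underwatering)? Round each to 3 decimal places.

Under noisy-OR, P(wilting | causes) = 1 − (1−0.017)·∏(1−qᵢ) over the active causes.
Weight on root rot=true, given the evidence: 0.057815 + 0.005482 = 0.063297
The normalizing constant is 0.017·0.917·0.933 + 0.94102·0.917·0.067 + 0.76408·0.083·0.933 + 0.985845·0.083·0.067 = 0.137012
Posterior = 0.063297 / 0.137012 ≈ 0.462

With the extra evidence:
P(wilting | underwatering) = 0.76408×0.933 + 0.985845×0.067 = 0.712887 + 0.066052 = 0.778939
Restricting to configurations with root rot present: 0.985845×0.067 = 0.066052.
So P(root rot | wilting, underwatering) = 0.066052/0.778939 ≈ 0.085.
The drop from 0.462 to 0.085 is the explaining-away (discounting) effect.

P(root rot | wilting) ≈ 0.462; P(root rot | wilting, underwatering) ≈ 0.085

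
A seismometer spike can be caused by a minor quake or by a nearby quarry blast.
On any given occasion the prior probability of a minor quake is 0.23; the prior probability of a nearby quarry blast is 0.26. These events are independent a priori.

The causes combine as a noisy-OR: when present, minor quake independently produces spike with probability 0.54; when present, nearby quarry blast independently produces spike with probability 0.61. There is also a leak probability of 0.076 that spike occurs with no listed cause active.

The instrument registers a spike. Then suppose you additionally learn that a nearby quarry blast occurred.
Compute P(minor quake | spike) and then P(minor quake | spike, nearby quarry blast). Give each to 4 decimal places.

Under noisy-OR, P(spike | causes) = 1 − (1−0.076)·∏(1−qᵢ) over the active causes.
Enumerate the 4 (minor quake, nearby quarry blast) configurations and weight by the priors:
  P(spike) = 0.076·0.77·0.74 + 0.63964·0.77·0.26 + 0.57496·0.23·0.74 + 0.834234·0.23·0.26
        = 0.043305 + 0.128056 + 0.097858 + 0.049887 = 0.319106
Configurations with minor quake contribute 0.147745, so
  P(minor quake | spike) = 0.147745 / 0.319106 ≈ 0.4630

Now also conditioning on nearby quarry blast=true:
By total probability over both values of minor quake:
  P(spike | nearby quarry blast) = 0.63964×0.77 + 0.834234×0.23
        = 0.492523 + 0.191874 = 0.684397
The terms with minor quake present sum to 0.191874, so
  P(minor quake | spike, nearby quarry blast) = 0.191874 / 0.684397 ≈ 0.2804
Conditioning on nearby quarry blast lowers the posterior on minor quake: the classic explaining-away effect in a common-effect structure.

P(minor quake | spike) ≈ 0.4630; P(minor quake | spike, nearby quarry blast) ≈ 0.2804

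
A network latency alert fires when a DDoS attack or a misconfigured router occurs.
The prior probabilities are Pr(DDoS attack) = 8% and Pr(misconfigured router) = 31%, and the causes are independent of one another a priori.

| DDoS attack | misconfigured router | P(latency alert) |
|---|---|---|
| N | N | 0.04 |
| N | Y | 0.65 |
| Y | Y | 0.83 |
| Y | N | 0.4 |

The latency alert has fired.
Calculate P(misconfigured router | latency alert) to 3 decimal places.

By total probability over the 4 (DDoS attack, misconfigured router) configurations:
  P(latency alert) = 0.04*0.92*0.69 + 0.65*0.92*0.31 + 0.4*0.08*0.69 + 0.83*0.08*0.31
        = 0.025392 + 0.185380 + 0.022080 + 0.020584 = 0.253436
Keeping only the misconfigured router-present terms gives 0.205964, so
  P(misconfigured router | latency alert) = 0.205964 / 0.253436 ≈ 0.813

P(misconfigured router | latency alert) ≈ 0.813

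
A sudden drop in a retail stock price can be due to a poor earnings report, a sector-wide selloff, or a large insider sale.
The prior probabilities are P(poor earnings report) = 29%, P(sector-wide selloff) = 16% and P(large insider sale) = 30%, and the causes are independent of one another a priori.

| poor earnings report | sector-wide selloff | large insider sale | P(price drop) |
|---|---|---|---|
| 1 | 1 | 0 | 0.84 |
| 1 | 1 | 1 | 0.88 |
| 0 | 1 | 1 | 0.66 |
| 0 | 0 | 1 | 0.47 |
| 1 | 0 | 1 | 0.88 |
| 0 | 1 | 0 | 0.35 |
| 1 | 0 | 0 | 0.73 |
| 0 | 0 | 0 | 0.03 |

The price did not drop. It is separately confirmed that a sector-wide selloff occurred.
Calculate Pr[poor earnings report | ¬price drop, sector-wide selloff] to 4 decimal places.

Pr[poor earnings report | ¬price drop, sector-wide selloff] ≈ 0.0979

Numerator (weight on configurations with poor earnings report): 0.032480 + 0.010440 = 0.042920
The normalizing constant is 0.65×0.71×0.7 + 0.34×0.71×0.3 + 0.16×0.29×0.7 + 0.12×0.29×0.3 = 0.438390
P(poor earnings report | ¬price drop, sector-wide selloff) = 0.042920/0.438390 ≈ 0.0979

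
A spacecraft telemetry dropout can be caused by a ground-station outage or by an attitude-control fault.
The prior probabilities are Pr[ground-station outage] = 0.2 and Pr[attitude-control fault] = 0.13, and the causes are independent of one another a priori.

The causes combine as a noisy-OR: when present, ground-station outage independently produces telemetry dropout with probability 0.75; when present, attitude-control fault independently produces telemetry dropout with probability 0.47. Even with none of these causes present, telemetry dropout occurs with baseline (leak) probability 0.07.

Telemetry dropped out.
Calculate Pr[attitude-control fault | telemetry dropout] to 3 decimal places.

Under noisy-OR, P(telemetry dropout | causes) = 1 − (1−0.07)·∏(1−qᵢ) over the active causes.
P(telemetry dropout) = 0.07·0.8·0.87 + 0.5071·0.8·0.13 + 0.7675·0.2·0.87 + 0.876775·0.2·0.13 = 0.048720 + 0.052738 + 0.133545 + 0.022796 = 0.257799
Of this, 0.075534 comes from 0.052738 + 0.022796 (the attitude-control fault=true cases).
So P(attitude-control fault | telemetry dropout) = 0.075534/0.257799 ≈ 0.293.

Pr[attitude-control fault | telemetry dropout] ≈ 0.293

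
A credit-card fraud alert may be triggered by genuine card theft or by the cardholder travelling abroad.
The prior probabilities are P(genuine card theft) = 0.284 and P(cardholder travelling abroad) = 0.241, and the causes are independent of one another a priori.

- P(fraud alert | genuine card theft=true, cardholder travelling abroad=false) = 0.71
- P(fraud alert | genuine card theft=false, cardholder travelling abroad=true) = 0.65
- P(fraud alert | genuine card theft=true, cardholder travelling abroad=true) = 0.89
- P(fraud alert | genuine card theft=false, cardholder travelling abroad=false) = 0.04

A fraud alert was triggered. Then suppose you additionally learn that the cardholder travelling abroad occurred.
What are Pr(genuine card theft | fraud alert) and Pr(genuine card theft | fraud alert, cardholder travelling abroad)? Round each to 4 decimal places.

Pr(genuine card theft | fraud alert) ≈ 0.6151; Pr(genuine card theft | fraud alert, cardholder travelling abroad) ≈ 0.3520

P(fraud alert) = 0.04*0.716*0.759 + 0.65*0.716*0.241 + 0.71*0.284*0.759 + 0.89*0.284*0.241 = 0.021738 + 0.112161 + 0.153045 + 0.060915 = 0.347859
Restricting to configurations with genuine card theft present: 0.153045 + 0.060915 = 0.213960.
Hence the posterior is 0.213960/0.347859 ≈ 0.6151.

Now condition on the additional information:
P(fraud alert | cardholder travelling abroad) = 0.65·0.716 + 0.89·0.284 = 0.465400 + 0.252760 = 0.718160
Restricting to configurations with genuine card theft present: 0.89·0.284 = 0.252760.
So P(genuine card theft | fraud alert, cardholder travelling abroad) = 0.252760/0.718160 ≈ 0.3520.
— cardholder travelling abroad explains away the evidence for genuine card theft.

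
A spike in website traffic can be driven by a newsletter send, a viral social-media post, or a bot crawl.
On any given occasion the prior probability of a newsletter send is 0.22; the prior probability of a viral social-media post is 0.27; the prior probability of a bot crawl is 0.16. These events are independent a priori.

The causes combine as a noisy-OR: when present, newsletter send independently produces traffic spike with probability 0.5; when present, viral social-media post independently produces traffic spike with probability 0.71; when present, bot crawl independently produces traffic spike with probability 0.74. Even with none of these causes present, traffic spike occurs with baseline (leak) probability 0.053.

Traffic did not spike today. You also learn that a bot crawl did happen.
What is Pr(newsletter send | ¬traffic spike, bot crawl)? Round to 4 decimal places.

Pr(newsletter send | ¬traffic spike, bot crawl) ≈ 0.1236

Under noisy-OR, P(traffic spike | causes) = 1 − (1−0.053)·∏(1−qᵢ) over the active causes.
Enumerate the 4 (newsletter send, viral social-media post) configurations and weight by the priors:
  P(¬traffic spike | bot crawl) = 0.24622·0.78·0.73 + 0.071404·0.78·0.27 + 0.12311·0.22·0.73 + 0.035702·0.22·0.27
        = 0.140198 + 0.015038 + 0.019771 + 0.002121 = 0.177128
Configurations with newsletter send contribute 0.021892, so
  P(newsletter send | ¬traffic spike, bot crawl) = 0.021892 / 0.177128 ≈ 0.1236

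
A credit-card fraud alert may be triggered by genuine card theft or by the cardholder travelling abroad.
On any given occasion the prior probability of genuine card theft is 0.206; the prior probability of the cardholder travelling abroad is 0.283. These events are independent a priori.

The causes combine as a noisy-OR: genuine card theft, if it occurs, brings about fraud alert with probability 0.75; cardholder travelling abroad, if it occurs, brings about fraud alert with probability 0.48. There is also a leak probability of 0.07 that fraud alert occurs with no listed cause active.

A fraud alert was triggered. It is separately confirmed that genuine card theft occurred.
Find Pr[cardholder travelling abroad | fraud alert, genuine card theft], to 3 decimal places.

Under noisy-OR, P(fraud alert | causes) = 1 − (1−0.07)·∏(1−qᵢ) over the active causes.
P(fraud alert | genuine card theft) = 0.7675*0.717 + 0.8791*0.283 = 0.550297 + 0.248785 = 0.799082
Of this, 0.248785 comes from 0.8791*0.283 (the cardholder travelling abroad=true cases).
P(cardholder travelling abroad | fraud alert, genuine card theft) = 0.248785 / 0.799082 ≈ 0.311

Pr[cardholder travelling abroad | fraud alert, genuine card theft] ≈ 0.311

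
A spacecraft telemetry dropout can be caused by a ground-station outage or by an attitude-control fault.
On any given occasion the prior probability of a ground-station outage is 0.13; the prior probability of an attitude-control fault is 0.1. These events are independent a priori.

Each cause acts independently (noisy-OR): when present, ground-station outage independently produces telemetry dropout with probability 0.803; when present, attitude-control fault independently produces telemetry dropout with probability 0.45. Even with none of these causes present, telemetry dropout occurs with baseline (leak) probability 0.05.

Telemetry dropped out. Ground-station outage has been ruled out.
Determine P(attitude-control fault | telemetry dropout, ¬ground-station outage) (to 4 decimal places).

P(attitude-control fault | telemetry dropout, ¬ground-station outage) ≈ 0.5148

Under noisy-OR, P(telemetry dropout | causes) = 1 − (1−0.05)·∏(1−qᵢ) over the active causes.
P(telemetry dropout | ¬ground-station outage) = 0.05·0.9 + 0.4775·0.1 = 0.045000 + 0.047750 = 0.092750
The attitude-control fault-present share is 0.4775·0.1 = 0.047750.
Hence the posterior is 0.047750/0.092750 ≈ 0.5148.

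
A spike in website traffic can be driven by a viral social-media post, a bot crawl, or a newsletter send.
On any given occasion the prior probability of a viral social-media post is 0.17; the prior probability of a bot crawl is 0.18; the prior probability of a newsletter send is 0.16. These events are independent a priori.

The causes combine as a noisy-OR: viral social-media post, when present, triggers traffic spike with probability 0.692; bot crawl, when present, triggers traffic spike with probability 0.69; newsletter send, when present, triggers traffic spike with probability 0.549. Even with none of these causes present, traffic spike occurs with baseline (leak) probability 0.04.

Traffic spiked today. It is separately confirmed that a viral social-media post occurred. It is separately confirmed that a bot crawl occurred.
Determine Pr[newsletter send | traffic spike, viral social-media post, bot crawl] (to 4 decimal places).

Under noisy-OR, P(traffic spike | causes) = 1 − (1−0.04)·∏(1−qᵢ) over the active causes.
P(traffic spike | viral social-media post, bot crawl) = 0.908339*0.84 + 0.958661*0.16 = 0.763005 + 0.153386 = 0.916391
Of this, 0.153386 comes from 0.958661*0.16 (the newsletter send=true cases).
P(newsletter send | traffic spike, viral social-media post, bot crawl) = 0.153386 / 0.916391 ≈ 0.1674

Pr[newsletter send | traffic spike, viral social-media post, bot crawl] ≈ 0.1674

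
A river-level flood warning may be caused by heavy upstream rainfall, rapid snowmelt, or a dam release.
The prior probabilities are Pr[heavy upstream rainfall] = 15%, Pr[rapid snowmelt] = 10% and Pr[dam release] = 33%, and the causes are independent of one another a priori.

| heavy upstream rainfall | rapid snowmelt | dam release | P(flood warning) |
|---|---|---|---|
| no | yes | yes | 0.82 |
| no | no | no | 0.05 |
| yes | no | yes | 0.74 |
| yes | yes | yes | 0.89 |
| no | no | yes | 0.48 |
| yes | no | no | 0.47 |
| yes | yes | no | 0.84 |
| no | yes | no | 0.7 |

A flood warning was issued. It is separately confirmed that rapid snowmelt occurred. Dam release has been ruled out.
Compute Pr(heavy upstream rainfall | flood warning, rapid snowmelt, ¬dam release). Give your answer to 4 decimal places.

P(flood warning | rapid snowmelt, ¬dam release) = 0.7·0.85 + 0.84·0.15 = 0.595000 + 0.126000 = 0.721000
The heavy upstream rainfall-present share is 0.84·0.15 = 0.126000.
Hence the posterior is 0.126000/0.721000 ≈ 0.1748.

Pr(heavy upstream rainfall | flood warning, rapid snowmelt, ¬dam release) ≈ 0.1748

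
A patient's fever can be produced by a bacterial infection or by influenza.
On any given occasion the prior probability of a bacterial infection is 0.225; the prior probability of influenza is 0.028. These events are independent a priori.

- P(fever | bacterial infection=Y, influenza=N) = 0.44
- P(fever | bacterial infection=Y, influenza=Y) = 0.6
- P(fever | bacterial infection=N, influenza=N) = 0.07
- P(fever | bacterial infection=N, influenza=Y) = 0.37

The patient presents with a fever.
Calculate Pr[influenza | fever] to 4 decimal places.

Pr[influenza | fever] ≈ 0.0735

For the numerator, keep only influenza=true terms: 0.008029 + 0.003780 = 0.011809
Normalizer over all consistent configurations: 0.07·0.775·0.972 + 0.37·0.775·0.028 + 0.44·0.225·0.972 + 0.6·0.225·0.028 = 0.160768
P(influenza | fever) = 0.011809/0.160768 ≈ 0.0735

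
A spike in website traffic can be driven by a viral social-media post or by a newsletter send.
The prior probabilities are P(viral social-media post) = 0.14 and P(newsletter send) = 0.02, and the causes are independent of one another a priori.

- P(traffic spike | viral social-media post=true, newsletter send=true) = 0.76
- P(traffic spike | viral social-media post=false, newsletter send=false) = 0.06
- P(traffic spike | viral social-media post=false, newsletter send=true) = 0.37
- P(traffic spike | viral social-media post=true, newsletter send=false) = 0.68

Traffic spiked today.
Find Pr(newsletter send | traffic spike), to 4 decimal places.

For the numerator, keep only newsletter send=true terms: 0.006364 + 0.002128 = 0.008492
Denominator P(traffic spike): 0.06*0.86*0.98 + 0.37*0.86*0.02 + 0.68*0.14*0.98 + 0.76*0.14*0.02 = 0.152356
P(newsletter send | traffic spike) = 0.008492/0.152356 ≈ 0.0557

Pr(newsletter send | traffic spike) ≈ 0.0557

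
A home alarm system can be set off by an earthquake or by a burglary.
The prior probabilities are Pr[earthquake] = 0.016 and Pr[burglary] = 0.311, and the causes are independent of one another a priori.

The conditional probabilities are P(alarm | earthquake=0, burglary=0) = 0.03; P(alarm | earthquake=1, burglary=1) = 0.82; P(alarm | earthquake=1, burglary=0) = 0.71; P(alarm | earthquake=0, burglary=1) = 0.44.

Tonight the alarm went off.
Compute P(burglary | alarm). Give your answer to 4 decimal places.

P(alarm) = 0.03*0.984*0.689 + 0.44*0.984*0.311 + 0.71*0.016*0.689 + 0.82*0.016*0.311 = 0.020339 + 0.134651 + 0.007827 + 0.004080 = 0.166897
Of this, 0.138731 comes from 0.134651 + 0.004080 (the burglary=true cases).
P(burglary | alarm) = 0.138731 / 0.166897 ≈ 0.8312

P(burglary | alarm) ≈ 0.8312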